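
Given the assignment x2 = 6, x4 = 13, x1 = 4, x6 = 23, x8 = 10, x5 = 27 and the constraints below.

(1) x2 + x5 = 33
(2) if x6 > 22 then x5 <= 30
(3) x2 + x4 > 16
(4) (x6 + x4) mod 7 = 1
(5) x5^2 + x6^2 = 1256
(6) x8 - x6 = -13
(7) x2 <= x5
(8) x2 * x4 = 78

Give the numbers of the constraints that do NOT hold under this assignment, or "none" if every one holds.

(1) x2 + x5 = 6 + 27 = 33 — holds.
(2) x6 = 23 > 22, so we need x5 ≤ 30; x5 = 27 ≤ 30 — holds.
(3) x2 + x4 = 6 + 13 = 19; 19 > 16 — holds.
(4) x6 + x4 = 36; 36 mod 7 = 1 — holds.
(5) x5^2 + x6^2 = 27^2 + 23^2 = 729 + 529 = 1258, not 1256 — does not hold.
(6) x8 - x6 = 10 - 23 = -13 — holds.
(7) x2 = 6, x5 = 27; 6 ≤ 27 — holds.
(8) x2 * x4 = 6 * 13 = 78 — holds.

The assignment fails constraint 5.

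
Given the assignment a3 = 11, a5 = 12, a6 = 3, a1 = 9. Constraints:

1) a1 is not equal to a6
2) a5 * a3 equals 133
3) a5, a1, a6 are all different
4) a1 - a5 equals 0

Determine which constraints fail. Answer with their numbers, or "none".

Violated: 2, 4.

1) a1 = 9, a6 = 3; distinct  OK
2) a5 * a3 = 12 * 11 = 132, not 133  FAIL
3) values 12, 9, 3 are pairwise distinct  OK
4) a1 - a5 = 9 - 12 = -3, not 0  FAIL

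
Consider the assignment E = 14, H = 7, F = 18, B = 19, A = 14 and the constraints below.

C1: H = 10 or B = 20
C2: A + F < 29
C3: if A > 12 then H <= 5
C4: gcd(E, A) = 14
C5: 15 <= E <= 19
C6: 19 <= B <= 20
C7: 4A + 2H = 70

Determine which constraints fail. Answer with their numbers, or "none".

C1: H = 7 ≠ 10 and B = 19 ≠ 20; both disjuncts false  no
C2: A + F = 14 + 18 = 32; 32 ≥ 29, bound 29 not met  no
C3: A = 14 > 12, so we need H ≤ 5; but H = 7 > 5  no
C4: gcd(14, 14) = 14  yes
C5: E = 14 is outside [15, 19]  no
C6: B = 19 lies in [19, 20]  yes
C7: 4A + 2H = 4(14) + 2(7) = 70  yes

Violated: 1, 2, 3, 5.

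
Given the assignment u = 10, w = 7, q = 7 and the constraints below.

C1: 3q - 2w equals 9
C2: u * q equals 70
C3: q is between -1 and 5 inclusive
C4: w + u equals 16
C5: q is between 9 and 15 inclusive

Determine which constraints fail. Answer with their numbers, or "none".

C1: 3q - 2w = 3(7) - 2(7) = 7, not 9  fails
C2: u * q = 10 * 7 = 70  holds
C3: q = 7 is outside [-1, 5]  fails
C4: w + u = 7 + 10 = 17, not 16  fails
C5: q = 7 is outside [9, 15]  fails

Violated: 1, 3, 4, and 5.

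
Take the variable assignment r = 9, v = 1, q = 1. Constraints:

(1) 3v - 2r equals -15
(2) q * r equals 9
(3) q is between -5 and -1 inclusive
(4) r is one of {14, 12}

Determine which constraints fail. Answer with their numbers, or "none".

Constraints 3 and 4 do not hold.

(1) 3v - 2r = 3(1) - 2(9) = -15 — OK.
(2) q * r = 1 * 9 = 9 — OK.
(3) q = 1 is outside [-5, -1] — violated.
(4) r = 9 is not in {14, 12} — violated.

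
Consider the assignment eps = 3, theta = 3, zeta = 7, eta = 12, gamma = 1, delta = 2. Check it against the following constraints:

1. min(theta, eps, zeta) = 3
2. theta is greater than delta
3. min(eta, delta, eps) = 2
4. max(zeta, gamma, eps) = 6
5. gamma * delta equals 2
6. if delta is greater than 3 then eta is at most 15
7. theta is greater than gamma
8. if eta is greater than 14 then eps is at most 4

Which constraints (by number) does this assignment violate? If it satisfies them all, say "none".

Constraint 4 does not hold.

1. min(3, 3, 7) = 3 — holds.
2. theta = 3, delta = 2; 3 > 2 — holds.
3. min(12, 2, 3) = 2 — holds.
4. max(7, 1, 3) = 7, not 6 — fails.
5. gamma * delta = 1 * 2 = 2 — holds.
6. delta = 2, not > 3; antecedent false, conditional vacuously true — holds.
7. theta = 3, gamma = 1; 3 > 1 — holds.
8. eta = 12, not > 14; antecedent false, conditional vacuously true — holds.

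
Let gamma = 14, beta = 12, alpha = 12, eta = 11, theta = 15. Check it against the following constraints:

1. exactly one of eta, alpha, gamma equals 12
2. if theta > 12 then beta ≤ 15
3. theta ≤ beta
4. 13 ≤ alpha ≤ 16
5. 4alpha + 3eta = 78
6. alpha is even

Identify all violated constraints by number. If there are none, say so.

No — constraints 3, 4, 5 are not satisfied.

1. eta=11, alpha=12, gamma=14; 1 of them equals 12  OK
2. theta = 15 > 12, so we need beta ≤ 15; beta = 12 ≤ 15  OK
3. theta = 15, beta = 12; 15 > 12 (want ≤)  FAIL
4. alpha = 12 is outside [13, 16]  FAIL
5. 4alpha + 3eta = 4(12) + 3(11) = 81, not 78  FAIL
6. alpha = 12 is even  OK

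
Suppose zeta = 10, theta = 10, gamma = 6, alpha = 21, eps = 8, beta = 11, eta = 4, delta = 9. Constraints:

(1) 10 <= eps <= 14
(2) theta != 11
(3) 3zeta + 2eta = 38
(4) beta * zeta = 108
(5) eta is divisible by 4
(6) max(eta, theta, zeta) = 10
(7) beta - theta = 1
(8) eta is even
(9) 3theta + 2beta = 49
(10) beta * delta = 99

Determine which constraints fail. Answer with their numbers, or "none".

(1) eps = 8 is outside [10, 14]  false
(2) theta = 10, and 10 ≠ 11  true
(3) 3zeta + 2eta = 3(10) + 2(4) = 38  true
(4) beta * zeta = 11 * 10 = 110, not 108  false
(5) 4 / 4 = 1, so 4 divides 4  true
(6) max(4, 10, 10) = 10  true
(7) beta - theta = 11 - 10 = 1  true
(8) eta = 4 is even  true
(9) 3theta + 2beta = 3(10) + 2(11) = 52, not 49  false
(10) beta * delta = 11 * 9 = 99  true

Constraints 1, 4, and 9 are violated.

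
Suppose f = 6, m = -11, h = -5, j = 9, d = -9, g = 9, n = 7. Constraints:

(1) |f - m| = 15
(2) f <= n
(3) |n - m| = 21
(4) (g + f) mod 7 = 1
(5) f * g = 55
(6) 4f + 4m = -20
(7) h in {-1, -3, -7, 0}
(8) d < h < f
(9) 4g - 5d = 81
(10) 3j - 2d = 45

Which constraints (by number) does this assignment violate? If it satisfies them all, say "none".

Violated: 1, 3, 5, 7.

(1) |6 - (-11)| = 17, not 15  no
(2) f = 6, n = 7; 6 ≤ 7  yes
(3) |7 - (-11)| = 18, not 21  no
(4) g + f = 15; 15 mod 7 = 1  yes
(5) f * g = 6 * 9 = 54, not 55  no
(6) 4f + 4m = 4(6) + 4(-11) = -20  yes
(7) h = -5 is not in {-1, -3, -7, 0}  no
(8) values -9 < -5 < 6  yes
(9) 4g - 5d = 4(9) - 5(-9) = 81  yes
(10) 3j - 2d = 3(9) - 2(-9) = 45  yes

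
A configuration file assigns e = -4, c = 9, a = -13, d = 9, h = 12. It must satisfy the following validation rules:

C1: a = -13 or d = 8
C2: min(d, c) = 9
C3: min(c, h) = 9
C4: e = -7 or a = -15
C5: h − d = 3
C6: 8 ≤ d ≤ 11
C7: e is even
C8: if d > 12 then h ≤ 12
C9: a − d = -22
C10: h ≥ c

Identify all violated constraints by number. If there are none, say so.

Violated: 4.

C1: a = -13 = -13 (first disjunct) — OK.
C2: min(9, 9) = 9 — OK.
C3: min(9, 12) = 9 — OK.
C4: e = -4 ≠ -7 and a = -13 ≠ -15; both disjuncts false — violated.
C5: h − d = 12 − 9 = 3 — OK.
C6: d = 9 lies in [8, 11] — OK.
C7: e = -4 is even — OK.
C8: d = 9, not > 12; antecedent false, conditional vacuously true — OK.
C9: a − d = -13 − 9 = -22 — OK.
C10: h = 12, c = 9; 12 ≥ 9 — OK.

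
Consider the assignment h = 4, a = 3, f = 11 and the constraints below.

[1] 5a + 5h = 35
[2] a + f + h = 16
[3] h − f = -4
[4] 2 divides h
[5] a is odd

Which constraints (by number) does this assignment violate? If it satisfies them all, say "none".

Constraints 2 and 3 do not hold.

[1] 5a + 5h = 5(3) + 5(4) = 35 — OK.
[2] a + f + h = 3 + 11 + 4 = 18, not 16 — violated.
[3] h − f = 4 − 11 = -7, not -4 — violated.
[4] 4 / 2 = 2, so 2 divides 4 — OK.
[5] a = 3 is odd — OK.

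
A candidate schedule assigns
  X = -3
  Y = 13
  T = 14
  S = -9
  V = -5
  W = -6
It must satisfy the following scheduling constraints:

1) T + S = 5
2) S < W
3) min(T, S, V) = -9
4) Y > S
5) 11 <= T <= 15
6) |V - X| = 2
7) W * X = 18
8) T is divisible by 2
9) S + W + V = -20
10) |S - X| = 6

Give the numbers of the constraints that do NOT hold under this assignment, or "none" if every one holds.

No violations.

1) T + S = 14 + (-9) = 5 — holds.
2) S = -9, W = -6; -9 < -6 — holds.
3) min(14, -9, -5) = -9 — holds.
4) Y = 13, S = -9; 13 > -9 — holds.
5) T = 14 lies in [11, 15] — holds.
6) |-5 - (-3)| = 2 — holds.
7) W * X = -6 * (-3) = 18 — holds.
8) 14 / 2 = 7, so 2 divides 14 — holds.
9) S + W + V = -9 + (-6) + (-5) = -20 — holds.
10) |-9 - (-3)| = 6 — holds.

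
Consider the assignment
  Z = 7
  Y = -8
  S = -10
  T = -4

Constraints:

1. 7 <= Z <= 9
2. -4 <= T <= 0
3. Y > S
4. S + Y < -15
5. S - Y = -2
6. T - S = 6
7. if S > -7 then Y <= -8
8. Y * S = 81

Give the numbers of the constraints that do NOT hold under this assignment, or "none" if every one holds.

1. Z = 7 lies in [7, 9] — holds.
2. T = -4 lies in [-4, 0] — holds.
3. Y = -8, S = -10; -8 > -10 — holds.
4. S + Y = -10 + (-8) = -18; -18 < -15 — holds.
5. S - Y = -10 - (-8) = -2 — holds.
6. T - S = -4 - (-10) = 6 — holds.
7. S = -10, not > -7; antecedent false, conditional vacuously true — holds.
8. Y * S = -8 * (-10) = 80, not 81 — fails.

The assignment fails constraint 8.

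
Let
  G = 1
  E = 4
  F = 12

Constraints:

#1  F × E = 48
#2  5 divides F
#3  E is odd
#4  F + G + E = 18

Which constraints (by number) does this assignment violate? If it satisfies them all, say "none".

#1 F × E = 12 × 4 = 48 — satisfied.
#2 12 = 5×2 + 2, so 5 does not divide 12 — violated.
#3 E = 4 is even — violated.
#4 F + G + E = 12 + 1 + 4 = 17, not 18 — violated.

Violated: 2, 3, 4.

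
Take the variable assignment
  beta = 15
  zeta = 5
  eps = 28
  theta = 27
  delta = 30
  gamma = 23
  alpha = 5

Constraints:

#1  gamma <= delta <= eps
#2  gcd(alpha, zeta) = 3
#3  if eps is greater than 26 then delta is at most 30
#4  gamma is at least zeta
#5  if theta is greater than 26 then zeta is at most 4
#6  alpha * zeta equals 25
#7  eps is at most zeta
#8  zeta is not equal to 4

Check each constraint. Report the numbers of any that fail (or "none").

#1 values 23, 30, 28; delta = 30 is not <= eps = 28 — violated.
#2 gcd(5, 5) = 5, not 3 — violated.
#3 eps = 28 > 26, so we need delta ≤ 30; delta = 30 ≤ 30 — satisfied.
#4 gamma = 23, zeta = 5; 23 ≥ 5 — satisfied.
#5 theta = 27 > 26, so we need zeta ≤ 4; but zeta = 5 > 4 — violated.
#6 alpha * zeta = 5 * 5 = 25 — satisfied.
#7 eps = 28, zeta = 5; 28 > 5 (want ≤) — violated.
#8 zeta = 5, and 5 ≠ 4 — satisfied.

The assignment fails constraints 1, 2, 5, 7.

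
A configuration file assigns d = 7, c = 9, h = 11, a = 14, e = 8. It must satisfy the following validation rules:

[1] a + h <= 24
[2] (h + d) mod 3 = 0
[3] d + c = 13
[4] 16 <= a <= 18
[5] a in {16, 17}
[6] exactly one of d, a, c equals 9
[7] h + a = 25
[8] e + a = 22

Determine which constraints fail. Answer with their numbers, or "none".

[1] a + h = 14 + 11 = 25; 25 > 24, bound 24 not met  ✘
[2] h + d = 18; 18 mod 3 = 0  ✔
[3] d + c = 7 + 9 = 16, not 13  ✘
[4] a = 14 is outside [16, 18]  ✘
[5] a = 14 is not in {16, 17}  ✘
[6] d=7, a=14, c=9; 1 of them equals 9  ✔
[7] h + a = 11 + 14 = 25  ✔
[8] e + a = 8 + 14 = 22  ✔

No — constraints 1, 3, 4, and 5 are not satisfied.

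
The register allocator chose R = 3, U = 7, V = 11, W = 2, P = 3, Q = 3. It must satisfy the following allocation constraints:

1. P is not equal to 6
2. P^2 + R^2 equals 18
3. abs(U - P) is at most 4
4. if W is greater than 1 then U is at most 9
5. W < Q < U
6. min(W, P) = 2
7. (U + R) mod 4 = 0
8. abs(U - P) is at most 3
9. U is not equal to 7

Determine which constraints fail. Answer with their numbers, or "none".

The assignment fails constraints 7, 8, and 9.

1. P = 3, and 3 ≠ 6 — holds.
2. P^2 + R^2 = 3^2 + 3^2 = 9 + 9 = 18 — holds.
3. abs(7 - 3) = 4; 4 ≤ 4 — holds.
4. W = 2 > 1, so we need U ≤ 9; U = 7 ≤ 9 — holds.
5. values 2 < 3 < 7 — holds.
6. min(2, 3) = 2 — holds.
7. U + R = 10; 10 mod 4 = 2, not 0 — fails.
8. abs(7 - 3) = 4; 4 > 3, exceeds bound 3 — fails.
9. U = 7, but 7 is required to differ — fails.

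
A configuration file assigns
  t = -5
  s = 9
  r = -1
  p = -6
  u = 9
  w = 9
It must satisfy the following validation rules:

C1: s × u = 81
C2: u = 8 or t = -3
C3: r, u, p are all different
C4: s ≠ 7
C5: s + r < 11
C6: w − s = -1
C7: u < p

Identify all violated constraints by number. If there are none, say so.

The assignment fails constraints 2, 6, and 7.

C1: s × u = 9 × 9 = 81 — holds.
C2: u = 9 ≠ 8 and t = -5 ≠ -3; both disjuncts false — fails.
C3: values -1, 9, -6 are pairwise distinct — holds.
C4: s = 9, and 9 ≠ 7 — holds.
C5: s + r = 9 + (-1) = 8; 8 < 11 — holds.
C6: w − s = 9 − 9 = 0, not -1 — fails.
C7: u = 9, p = -6; 9 ≥ -6 (want <) — fails.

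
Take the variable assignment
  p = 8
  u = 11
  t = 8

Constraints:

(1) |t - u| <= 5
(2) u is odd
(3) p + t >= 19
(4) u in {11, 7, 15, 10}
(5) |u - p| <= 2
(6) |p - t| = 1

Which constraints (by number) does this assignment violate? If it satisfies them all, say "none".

Constraints 3, 5, 6 do not hold.

(1) |8 - 11| = 3; 3 ≤ 5 — holds.
(2) u = 11 is odd — holds.
(3) p + t = 8 + 8 = 16; 16 < 19, bound 19 not met — fails.
(4) u = 11 is in {11, 7, 15, 10} — holds.
(5) |11 - 8| = 3; 3 > 2, exceeds bound 2 — fails.
(6) |8 - 8| = 0, not 1 — fails.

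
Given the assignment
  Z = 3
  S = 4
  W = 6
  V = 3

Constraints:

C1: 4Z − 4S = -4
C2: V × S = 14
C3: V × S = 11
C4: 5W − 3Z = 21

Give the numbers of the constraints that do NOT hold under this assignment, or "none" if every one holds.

C1: 4Z − 4S = 4(3) − 4(4) = -4 — satisfied.
C2: V × S = 3 × 4 = 12, not 14 — violated.
C3: V × S = 3 × 4 = 12, not 11 — violated.
C4: 5W − 3Z = 5(6) − 3(3) = 21 — satisfied.

The assignment fails constraints 2 and 3.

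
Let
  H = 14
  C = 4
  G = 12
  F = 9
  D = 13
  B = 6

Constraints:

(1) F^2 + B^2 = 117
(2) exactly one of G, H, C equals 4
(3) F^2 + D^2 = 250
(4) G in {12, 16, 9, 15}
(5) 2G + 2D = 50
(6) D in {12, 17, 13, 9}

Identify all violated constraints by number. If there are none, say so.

None — every constraint holds.

(1) F^2 + B^2 = 9^2 + 6^2 = 81 + 36 = 117 — satisfied.
(2) G=12, H=14, C=4; 1 of them equals 4 — satisfied.
(3) F^2 + D^2 = 9^2 + 13^2 = 81 + 169 = 250 — satisfied.
(4) G = 12 is in {12, 16, 9, 15} — satisfied.
(5) 2G + 2D = 2(12) + 2(13) = 50 — satisfied.
(6) D = 13 is in {12, 17, 13, 9} — satisfied.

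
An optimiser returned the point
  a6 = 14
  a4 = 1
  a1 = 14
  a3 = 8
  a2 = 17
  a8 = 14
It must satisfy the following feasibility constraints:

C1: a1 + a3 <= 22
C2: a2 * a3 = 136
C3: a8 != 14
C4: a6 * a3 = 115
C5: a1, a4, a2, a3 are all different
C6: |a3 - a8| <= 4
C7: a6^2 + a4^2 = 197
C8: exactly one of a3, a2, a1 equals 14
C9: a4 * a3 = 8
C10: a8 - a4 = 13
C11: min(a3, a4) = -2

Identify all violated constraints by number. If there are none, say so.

Constraints 3, 4, 6, 11 are violated.

C1: a1 + a3 = 14 + 8 = 22; 22 ≤ 22  true
C2: a2 * a3 = 17 * 8 = 136  true
C3: a8 = 14, but 14 is required to differ  false
C4: a6 * a3 = 14 * 8 = 112, not 115  false
C5: values 14, 1, 17, 8 are pairwise distinct  true
C6: |8 - 14| = 6; 6 > 4, exceeds bound 4  false
C7: a6^2 + a4^2 = 14^2 + 1^2 = 196 + 1 = 197  true
C8: a3=8, a2=17, a1=14; 1 of them equals 14  true
C9: a4 * a3 = 1 * 8 = 8  true
C10: a8 - a4 = 14 - 1 = 13  true
C11: min(8, 1) = 1, not -2  false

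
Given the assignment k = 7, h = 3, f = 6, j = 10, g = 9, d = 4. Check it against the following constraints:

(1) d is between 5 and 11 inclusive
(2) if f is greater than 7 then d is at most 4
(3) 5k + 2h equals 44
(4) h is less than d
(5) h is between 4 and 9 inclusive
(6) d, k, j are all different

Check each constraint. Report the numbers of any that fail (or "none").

Constraints 1, 3, and 5 do not hold.

(1) d = 4 is outside [5, 11]  FAIL
(2) f = 6, not > 7; antecedent false, conditional vacuously true  OK
(3) 5k + 2h = 5(7) + 2(3) = 41, not 44  FAIL
(4) h = 3, d = 4; 3 < 4  OK
(5) h = 3 is outside [4, 9]  FAIL
(6) values 4, 7, 10 are pairwise distinct  OK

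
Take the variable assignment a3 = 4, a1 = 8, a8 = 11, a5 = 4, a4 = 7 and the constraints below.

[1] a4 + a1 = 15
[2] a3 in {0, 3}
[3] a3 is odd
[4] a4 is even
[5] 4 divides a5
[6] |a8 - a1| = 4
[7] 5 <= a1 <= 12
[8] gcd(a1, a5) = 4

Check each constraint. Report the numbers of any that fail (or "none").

[1] a4 + a1 = 7 + 8 = 15 — holds.
[2] a3 = 4 is not in {0, 3} — fails.
[3] a3 = 4 is even — fails.
[4] a4 = 7 is odd — fails.
[5] 4 / 4 = 1, so 4 divides 4 — holds.
[6] |11 - 8| = 3, not 4 — fails.
[7] a1 = 8 lies in [5, 12] — holds.
[8] gcd(8, 4) = 4 — holds.

Violated: 2, 3, 4, and 6.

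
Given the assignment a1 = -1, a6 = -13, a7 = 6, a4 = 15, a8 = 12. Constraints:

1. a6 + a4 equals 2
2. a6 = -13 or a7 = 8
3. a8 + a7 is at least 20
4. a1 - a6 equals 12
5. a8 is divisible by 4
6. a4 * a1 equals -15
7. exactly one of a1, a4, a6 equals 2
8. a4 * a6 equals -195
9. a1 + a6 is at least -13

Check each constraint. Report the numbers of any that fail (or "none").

The assignment fails constraints 3, 7, and 9.

1. a6 + a4 = -13 + 15 = 2 — OK.
2. a6 = -13 = -13 (first disjunct) — OK.
3. a8 + a7 = 12 + 6 = 18; 18 < 20, bound 20 not met — violated.
4. a1 - a6 = -1 - (-13) = 12 — OK.
5. 12 / 4 = 3, so 4 divides 12 — OK.
6. a4 * a1 = 15 * (-1) = -15 — OK.
7. a1=-1, a4=15, a6=-13; 0 of them equal 2, not exactly one — violated.
8. a4 * a6 = 15 * (-13) = -195 — OK.
9. a1 + a6 = -1 + (-13) = -14; -14 < -13, bound -13 not met — violated.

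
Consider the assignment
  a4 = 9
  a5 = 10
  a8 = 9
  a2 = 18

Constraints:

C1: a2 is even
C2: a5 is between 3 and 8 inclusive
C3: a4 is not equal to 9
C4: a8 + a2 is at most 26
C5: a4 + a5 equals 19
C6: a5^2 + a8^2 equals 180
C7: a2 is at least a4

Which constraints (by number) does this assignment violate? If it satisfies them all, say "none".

C1: a2 = 18 is even — holds.
C2: a5 = 10 is outside [3, 8] — fails.
C3: a4 = 9, but 9 is required to differ — fails.
C4: a8 + a2 = 9 + 18 = 27; 27 > 26, bound 26 not met — fails.
C5: a4 + a5 = 9 + 10 = 19 — holds.
C6: a5^2 + a8^2 = 10^2 + 9^2 = 100 + 81 = 181, not 180 — fails.
C7: a2 = 18, a4 = 9; 18 ≥ 9 — holds.

Violated: 2, 3, 4, and 6.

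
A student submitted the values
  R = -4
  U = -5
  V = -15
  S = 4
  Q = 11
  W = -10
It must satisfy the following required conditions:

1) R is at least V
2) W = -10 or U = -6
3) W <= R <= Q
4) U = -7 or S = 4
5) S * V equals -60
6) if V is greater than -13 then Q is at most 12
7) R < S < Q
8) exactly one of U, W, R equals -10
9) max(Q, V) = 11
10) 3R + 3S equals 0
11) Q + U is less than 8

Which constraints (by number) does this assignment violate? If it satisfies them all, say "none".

1) R = -4, V = -15; -4 ≥ -15 — OK.
2) W = -10 = -10 (first disjunct) — OK.
3) values -10 <= -4 <= 11 — OK.
4) U = -5 ≠ -7, but S = 4 = 4 (second disjunct) — OK.
5) S * V = 4 * (-15) = -60 — OK.
6) V = -15, not > -13; antecedent false, conditional vacuously true — OK.
7) values -4 < 4 < 11 — OK.
8) U=-5, W=-10, R=-4; 1 of them equals -10 — OK.
9) max(11, -15) = 11 — OK.
10) 3R + 3S = 3(-4) + 3(4) = 0 — OK.
11) Q + U = 11 + (-5) = 6; 6 < 8 — OK.

No violations.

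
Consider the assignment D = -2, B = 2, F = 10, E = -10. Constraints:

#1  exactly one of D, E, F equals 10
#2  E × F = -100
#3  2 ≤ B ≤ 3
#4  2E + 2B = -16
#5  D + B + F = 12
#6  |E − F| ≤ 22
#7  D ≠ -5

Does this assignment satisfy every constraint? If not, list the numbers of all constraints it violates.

No — constraint 5 is not satisfied.

#1 D=-2, E=-10, F=10; 1 of them equals 10 — holds.
#2 E × F = -10 × 10 = -100 — holds.
#3 B = 2 lies in [2, 3] — holds.
#4 2E + 2B = 2(-10) + 2(2) = -16 — holds.
#5 D + B + F = -2 + 2 + 10 = 10, not 12 — fails.
#6 |-10 − 10| = 20; 20 ≤ 22 — holds.
#7 D = -2, and -2 ≠ -5 — holds.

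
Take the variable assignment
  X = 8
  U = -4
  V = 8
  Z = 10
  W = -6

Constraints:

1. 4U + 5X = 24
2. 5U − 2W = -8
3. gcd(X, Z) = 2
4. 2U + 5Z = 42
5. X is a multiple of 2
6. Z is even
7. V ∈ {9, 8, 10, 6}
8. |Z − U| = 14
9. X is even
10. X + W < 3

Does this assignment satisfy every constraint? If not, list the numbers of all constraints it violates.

The assignment satisfies every constraint.

1. 4U + 5X = 4(-4) + 5(8) = 24  ✔
2. 5U − 2W = 5(-4) − 2(-6) = -8  ✔
3. gcd(8, 10) = 2  ✔
4. 2U + 5Z = 2(-4) + 5(10) = 42  ✔
5. 8 / 2 = 4, so 2 divides 8  ✔
6. Z = 10 is even  ✔
7. V = 8 is in {9, 8, 10, 6}  ✔
8. |10 − (-4)| = 14  ✔
9. X = 8 is even  ✔
10. X + W = 8 + (-6) = 2; 2 < 3  ✔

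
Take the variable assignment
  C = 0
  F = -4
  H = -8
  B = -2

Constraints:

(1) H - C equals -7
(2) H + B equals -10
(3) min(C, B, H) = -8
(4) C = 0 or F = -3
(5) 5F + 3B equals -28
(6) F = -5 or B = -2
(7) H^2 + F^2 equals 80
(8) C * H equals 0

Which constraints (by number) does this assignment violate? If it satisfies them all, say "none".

(1) H - C = -8 - 0 = -8, not -7  false
(2) H + B = -8 + (-2) = -10  true
(3) min(0, -2, -8) = -8  true
(4) C = 0 = 0 (first disjunct)  true
(5) 5F + 3B = 5(-4) + 3(-2) = -26, not -28  false
(6) F = -4 ≠ -5, but B = -2 = -2 (second disjunct)  true
(7) H^2 + F^2 = (-8)^2 + (-4)^2 = 64 + 16 = 80  true
(8) C * H = 0 * (-8) = 0  true

Violated: 1 and 5.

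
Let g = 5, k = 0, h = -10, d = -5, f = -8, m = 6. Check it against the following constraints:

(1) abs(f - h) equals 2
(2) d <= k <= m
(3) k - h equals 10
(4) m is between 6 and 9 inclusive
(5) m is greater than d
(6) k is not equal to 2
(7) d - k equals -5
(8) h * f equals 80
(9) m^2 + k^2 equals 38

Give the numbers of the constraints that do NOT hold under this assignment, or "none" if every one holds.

No — constraint 9 is not satisfied.

(1) abs(-8 - (-10)) = 2  ✔
(2) values -5 <= 0 <= 6  ✔
(3) k - h = 0 - (-10) = 10  ✔
(4) m = 6 lies in [6, 9]  ✔
(5) m = 6, d = -5; 6 > -5  ✔
(6) k = 0, and 0 ≠ 2  ✔
(7) d - k = -5 - 0 = -5  ✔
(8) h * f = -10 * (-8) = 80  ✔
(9) m^2 + k^2 = 6^2 + 0^2 = 36 + 0 = 36, not 38  ✘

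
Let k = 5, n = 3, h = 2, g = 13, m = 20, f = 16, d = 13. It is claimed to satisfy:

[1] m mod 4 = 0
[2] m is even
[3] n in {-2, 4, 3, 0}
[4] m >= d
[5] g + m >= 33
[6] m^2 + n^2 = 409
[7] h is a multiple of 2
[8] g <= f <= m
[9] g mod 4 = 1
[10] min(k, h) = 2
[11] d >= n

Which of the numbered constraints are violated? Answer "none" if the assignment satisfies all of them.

[1] 20 mod 4 = 0 — satisfied.
[2] m = 20 is even — satisfied.
[3] n = 3 is in {-2, 4, 3, 0} — satisfied.
[4] m = 20, d = 13; 20 ≥ 13 — satisfied.
[5] g + m = 13 + 20 = 33; 33 ≥ 33 — satisfied.
[6] m^2 + n^2 = 20^2 + 3^2 = 400 + 9 = 409 — satisfied.
[7] 2 / 2 = 1, so 2 divides 2 — satisfied.
[8] values 13 <= 16 <= 20 — satisfied.
[9] 13 mod 4 = 1 — satisfied.
[10] min(5, 2) = 2 — satisfied.
[11] d = 13, n = 3; 13 ≥ 3 — satisfied.

Yes — all constraints hold.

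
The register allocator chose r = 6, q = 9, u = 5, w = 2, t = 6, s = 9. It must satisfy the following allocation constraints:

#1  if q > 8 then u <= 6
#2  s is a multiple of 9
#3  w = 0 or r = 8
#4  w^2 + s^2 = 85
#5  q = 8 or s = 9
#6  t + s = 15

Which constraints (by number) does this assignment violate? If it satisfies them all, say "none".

#1 q = 9 > 8, so we need u ≤ 6; u = 5 ≤ 6  true
#2 9 / 9 = 1, so 9 divides 9  true
#3 w = 2 ≠ 0 and r = 6 ≠ 8; both disjuncts false  false
#4 w^2 + s^2 = 2^2 + 9^2 = 4 + 81 = 85  true
#5 q = 9 ≠ 8, but s = 9 = 9 (second disjunct)  true
#6 t + s = 6 + 9 = 15  true

Violated: 3.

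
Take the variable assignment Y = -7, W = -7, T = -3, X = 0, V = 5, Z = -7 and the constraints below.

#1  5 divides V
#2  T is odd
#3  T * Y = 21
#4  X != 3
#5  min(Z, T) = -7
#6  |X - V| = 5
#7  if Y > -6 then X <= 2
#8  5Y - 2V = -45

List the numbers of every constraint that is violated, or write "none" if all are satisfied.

#1 5 / 5 = 1, so 5 divides 5  OK
#2 T = -3 is odd  OK
#3 T * Y = -3 * (-7) = 21  OK
#4 X = 0, and 0 ≠ 3  OK
#5 min(-7, -3) = -7  OK
#6 |0 - 5| = 5  OK
#7 Y = -7, not > -6; antecedent false, conditional vacuously true  OK
#8 5Y - 2V = 5(-7) - 2(5) = -45  OK

The assignment satisfies every constraint.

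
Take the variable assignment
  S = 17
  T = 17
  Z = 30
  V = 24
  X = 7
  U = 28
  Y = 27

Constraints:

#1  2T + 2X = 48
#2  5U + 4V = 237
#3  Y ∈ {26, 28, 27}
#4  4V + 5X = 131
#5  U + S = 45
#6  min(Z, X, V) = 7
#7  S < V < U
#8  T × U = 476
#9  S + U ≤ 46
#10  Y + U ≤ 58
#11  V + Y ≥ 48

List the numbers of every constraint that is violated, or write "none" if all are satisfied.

Violated: 2.

#1 2T + 2X = 2(17) + 2(7) = 48  ✔
#2 5U + 4V = 5(28) + 4(24) = 236, not 237  ✘
#3 Y = 27 is in {26, 28, 27}  ✔
#4 4V + 5X = 4(24) + 5(7) = 131  ✔
#5 U + S = 28 + 17 = 45  ✔
#6 min(30, 7, 24) = 7  ✔
#7 values 17 < 24 < 28  ✔
#8 T × U = 17 × 28 = 476  ✔
#9 S + U = 17 + 28 = 45; 45 ≤ 46  ✔
#10 Y + U = 27 + 28 = 55; 55 ≤ 58  ✔
#11 V + Y = 24 + 27 = 51; 51 ≥ 48  ✔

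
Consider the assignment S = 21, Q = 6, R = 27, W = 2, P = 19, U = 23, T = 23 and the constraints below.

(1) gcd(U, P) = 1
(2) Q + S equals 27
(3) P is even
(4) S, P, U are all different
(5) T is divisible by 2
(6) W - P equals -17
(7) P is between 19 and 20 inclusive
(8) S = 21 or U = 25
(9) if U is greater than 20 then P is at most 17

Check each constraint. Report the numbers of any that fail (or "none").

(1) gcd(23, 19) = 1 — holds.
(2) Q + S = 6 + 21 = 27 — holds.
(3) P = 19 is odd — does not hold.
(4) values 21, 19, 23 are pairwise distinct — holds.
(5) 23 = 2*11 + 1, so 2 does not divide 23 — does not hold.
(6) W - P = 2 - 19 = -17 — holds.
(7) P = 19 lies in [19, 20] — holds.
(8) S = 21 = 21 (first disjunct) — holds.
(9) U = 23 > 20, so we need P ≤ 17; but P = 19 > 17 — does not hold.

Violated: 3, 5, and 9.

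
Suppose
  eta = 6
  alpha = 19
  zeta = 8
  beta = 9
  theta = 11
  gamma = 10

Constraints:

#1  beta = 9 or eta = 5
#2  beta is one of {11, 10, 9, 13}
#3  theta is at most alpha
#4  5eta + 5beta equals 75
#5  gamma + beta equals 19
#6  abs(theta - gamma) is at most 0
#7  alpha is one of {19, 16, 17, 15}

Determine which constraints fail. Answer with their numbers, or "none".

#1 beta = 9 = 9 (first disjunct) — holds.
#2 beta = 9 is in {11, 10, 9, 13} — holds.
#3 theta = 11, alpha = 19; 11 ≤ 19 — holds.
#4 5eta + 5beta = 5(6) + 5(9) = 75 — holds.
#5 gamma + beta = 10 + 9 = 19 — holds.
#6 abs(11 - 10) = 1; 1 > 0, exceeds bound 0 — does not hold.
#7 alpha = 19 is in {19, 16, 17, 15} — holds.

No — constraint 6 is not satisfied.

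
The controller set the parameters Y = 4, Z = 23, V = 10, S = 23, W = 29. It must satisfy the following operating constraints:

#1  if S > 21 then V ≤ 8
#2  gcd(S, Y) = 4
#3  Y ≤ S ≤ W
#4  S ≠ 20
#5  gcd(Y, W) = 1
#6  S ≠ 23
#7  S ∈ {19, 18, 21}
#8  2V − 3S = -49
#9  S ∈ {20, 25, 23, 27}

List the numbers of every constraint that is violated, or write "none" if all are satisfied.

Constraints 1, 2, 6, 7 do not hold.

#1 S = 23 > 21, so we need V ≤ 8; but V = 10 > 8 — fails.
#2 gcd(23, 4) = 1, not 4 — fails.
#3 values 4 ≤ 23 ≤ 29 — holds.
#4 S = 23, and 23 ≠ 20 — holds.
#5 gcd(4, 29) = 1 — holds.
#6 S = 23, but 23 is required to differ — fails.
#7 S = 23 is not in {19, 18, 21} — fails.
#8 2V − 3S = 2(10) − 3(23) = -49 — holds.
#9 S = 23 is in {20, 25, 23, 27} — holds.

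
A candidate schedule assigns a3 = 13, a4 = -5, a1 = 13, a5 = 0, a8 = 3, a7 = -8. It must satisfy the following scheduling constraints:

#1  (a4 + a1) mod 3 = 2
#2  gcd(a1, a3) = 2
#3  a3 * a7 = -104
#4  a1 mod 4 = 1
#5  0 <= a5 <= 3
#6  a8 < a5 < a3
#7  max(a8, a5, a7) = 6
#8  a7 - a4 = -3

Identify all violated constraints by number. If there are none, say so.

#1 a4 + a1 = 8; 8 mod 3 = 2 — holds.
#2 gcd(13, 13) = 13, not 2 — fails.
#3 a3 * a7 = 13 * (-8) = -104 — holds.
#4 13 mod 4 = 1 — holds.
#5 a5 = 0 lies in [0, 3] — holds.
#6 values 3, 0, 13; a8 = 3 is not < a5 = 0 — fails.
#7 max(3, 0, -8) = 3, not 6 — fails.
#8 a7 - a4 = -8 - (-5) = -3 — holds.

Violated: 2, 6, and 7.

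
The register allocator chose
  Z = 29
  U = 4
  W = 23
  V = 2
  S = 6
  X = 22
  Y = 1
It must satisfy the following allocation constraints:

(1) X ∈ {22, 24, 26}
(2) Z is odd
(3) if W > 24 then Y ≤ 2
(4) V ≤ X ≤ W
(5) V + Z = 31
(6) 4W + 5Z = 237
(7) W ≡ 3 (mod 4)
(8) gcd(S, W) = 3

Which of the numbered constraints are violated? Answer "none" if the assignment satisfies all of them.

(1) X = 22 is in {22, 24, 26}  true
(2) Z = 29 is odd  true
(3) W = 23, not > 24; antecedent false, conditional vacuously true  true
(4) values 2 ≤ 22 ≤ 23  true
(5) V + Z = 2 + 29 = 31  true
(6) 4W + 5Z = 4(23) + 5(29) = 237  true
(7) 23 mod 4 = 3  true
(8) gcd(6, 23) = 1, not 3  false

No — constraint 8 is not satisfied.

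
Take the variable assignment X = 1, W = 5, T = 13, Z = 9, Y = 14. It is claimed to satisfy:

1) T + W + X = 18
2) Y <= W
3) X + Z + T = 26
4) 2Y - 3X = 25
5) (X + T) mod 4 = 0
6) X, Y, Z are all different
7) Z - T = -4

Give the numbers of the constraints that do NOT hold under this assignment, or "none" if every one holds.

1) T + W + X = 13 + 5 + 1 = 19, not 18  ✗
2) Y = 14, W = 5; 14 > 5 (want ≤)  ✗
3) X + Z + T = 1 + 9 + 13 = 23, not 26  ✗
4) 2Y - 3X = 2(14) - 3(1) = 25  ✓
5) X + T = 14; 14 mod 4 = 2, not 0  ✗
6) values 1, 14, 9 are pairwise distinct  ✓
7) Z - T = 9 - 13 = -4  ✓

Constraints 1, 2, 3, 5 are violated.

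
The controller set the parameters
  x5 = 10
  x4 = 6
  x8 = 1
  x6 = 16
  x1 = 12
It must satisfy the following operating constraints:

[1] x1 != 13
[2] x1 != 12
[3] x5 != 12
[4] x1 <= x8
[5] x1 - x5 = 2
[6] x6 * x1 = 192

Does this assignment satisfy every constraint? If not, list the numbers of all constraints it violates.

[1] x1 = 12, and 12 ≠ 13  ✓
[2] x1 = 12, but 12 is required to differ  ✗
[3] x5 = 10, and 10 ≠ 12  ✓
[4] x1 = 12, x8 = 1; 12 > 1 (want ≤)  ✗
[5] x1 - x5 = 12 - 10 = 2  ✓
[6] x6 * x1 = 16 * 12 = 192  ✓

No — constraints 2, 4 are not satisfied.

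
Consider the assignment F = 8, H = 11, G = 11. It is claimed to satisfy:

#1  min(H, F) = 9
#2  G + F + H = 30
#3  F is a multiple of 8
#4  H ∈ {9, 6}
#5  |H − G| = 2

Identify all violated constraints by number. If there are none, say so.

Constraints 1, 4, and 5 are violated.

#1 min(11, 8) = 8, not 9 — violated.
#2 G + F + H = 11 + 8 + 11 = 30 — satisfied.
#3 8 / 8 = 1, so 8 divides 8 — satisfied.
#4 H = 11 is not in {9, 6} — violated.
#5 |11 − 11| = 0, not 2 — violated.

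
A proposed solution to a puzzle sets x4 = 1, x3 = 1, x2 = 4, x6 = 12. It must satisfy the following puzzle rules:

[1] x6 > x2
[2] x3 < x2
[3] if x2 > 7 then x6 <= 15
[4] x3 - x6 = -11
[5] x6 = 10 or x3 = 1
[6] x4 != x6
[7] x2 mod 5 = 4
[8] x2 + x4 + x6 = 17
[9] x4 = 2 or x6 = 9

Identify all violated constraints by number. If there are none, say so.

[1] x6 = 12, x2 = 4; 12 > 4 — holds.
[2] x3 = 1, x2 = 4; 1 < 4 — holds.
[3] x2 = 4, not > 7; antecedent false, conditional vacuously true — holds.
[4] x3 - x6 = 1 - 12 = -11 — holds.
[5] x6 = 12 ≠ 10, but x3 = 1 = 1 (second disjunct) — holds.
[6] x4 = 1, x6 = 12; distinct — holds.
[7] 4 mod 5 = 4 — holds.
[8] x2 + x4 + x6 = 4 + 1 + 12 = 17 — holds.
[9] x4 = 1 ≠ 2 and x6 = 12 ≠ 9; both disjuncts false — does not hold.

Violated: 9.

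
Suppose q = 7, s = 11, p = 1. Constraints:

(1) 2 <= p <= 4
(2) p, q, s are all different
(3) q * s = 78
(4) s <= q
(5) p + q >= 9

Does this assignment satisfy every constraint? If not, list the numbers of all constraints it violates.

(1) p = 1 is outside [2, 4] — violated.
(2) values 1, 7, 11 are pairwise distinct — satisfied.
(3) q * s = 7 * 11 = 77, not 78 — violated.
(4) s = 11, q = 7; 11 > 7 (want ≤) — violated.
(5) p + q = 1 + 7 = 8; 8 < 9, bound 9 not met — violated.

Constraints 1, 3, 4, and 5 do not hold.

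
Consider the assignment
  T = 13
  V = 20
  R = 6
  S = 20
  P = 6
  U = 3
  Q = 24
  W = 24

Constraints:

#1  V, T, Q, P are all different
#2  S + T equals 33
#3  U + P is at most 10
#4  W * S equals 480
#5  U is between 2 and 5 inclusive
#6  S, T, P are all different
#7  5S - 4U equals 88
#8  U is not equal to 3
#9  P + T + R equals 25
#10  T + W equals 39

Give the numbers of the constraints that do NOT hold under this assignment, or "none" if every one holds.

#1 values 20, 13, 24, 6 are pairwise distinct — holds.
#2 S + T = 20 + 13 = 33 — holds.
#3 U + P = 3 + 6 = 9; 9 ≤ 10 — holds.
#4 W * S = 24 * 20 = 480 — holds.
#5 U = 3 lies in [2, 5] — holds.
#6 values 20, 13, 6 are pairwise distinct — holds.
#7 5S - 4U = 5(20) - 4(3) = 88 — holds.
#8 U = 3, but 3 is required to differ — does not hold.
#9 P + T + R = 6 + 13 + 6 = 25 — holds.
#10 T + W = 13 + 24 = 37, not 39 — does not hold.

Violated: 8 and 10.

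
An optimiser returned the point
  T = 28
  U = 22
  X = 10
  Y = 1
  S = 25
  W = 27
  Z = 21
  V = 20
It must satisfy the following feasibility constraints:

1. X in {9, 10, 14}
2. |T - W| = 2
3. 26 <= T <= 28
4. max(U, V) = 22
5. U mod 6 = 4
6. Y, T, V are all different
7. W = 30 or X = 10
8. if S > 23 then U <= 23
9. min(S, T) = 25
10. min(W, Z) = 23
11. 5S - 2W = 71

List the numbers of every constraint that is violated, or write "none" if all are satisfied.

Constraints 2 and 10 are violated.

1. X = 10 is in {9, 10, 14}  OK
2. |28 - 27| = 1, not 2  FAIL
3. T = 28 lies in [26, 28]  OK
4. max(22, 20) = 22  OK
5. 22 mod 6 = 4  OK
6. values 1, 28, 20 are pairwise distinct  OK
7. W = 27 ≠ 30, but X = 10 = 10 (second disjunct)  OK
8. S = 25 > 23, so we need U ≤ 23; U = 22 ≤ 23  OK
9. min(25, 28) = 25  OK
10. min(27, 21) = 21, not 23  FAIL
11. 5S - 2W = 5(25) - 2(27) = 71  OK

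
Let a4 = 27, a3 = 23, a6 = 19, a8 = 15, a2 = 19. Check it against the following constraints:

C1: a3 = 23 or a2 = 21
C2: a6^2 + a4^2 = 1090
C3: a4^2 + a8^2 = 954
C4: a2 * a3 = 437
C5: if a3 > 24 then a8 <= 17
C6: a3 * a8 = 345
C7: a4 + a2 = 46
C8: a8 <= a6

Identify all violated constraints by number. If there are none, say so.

All constraints are satisfied.

C1: a3 = 23 = 23 (first disjunct)  ✔
C2: a6^2 + a4^2 = 19^2 + 27^2 = 361 + 729 = 1090  ✔
C3: a4^2 + a8^2 = 27^2 + 15^2 = 729 + 225 = 954  ✔
C4: a2 * a3 = 19 * 23 = 437  ✔
C5: a3 = 23, not > 24; antecedent false, conditional vacuously true  ✔
C6: a3 * a8 = 23 * 15 = 345  ✔
C7: a4 + a2 = 27 + 19 = 46  ✔
C8: a8 = 15, a6 = 19; 15 ≤ 19  ✔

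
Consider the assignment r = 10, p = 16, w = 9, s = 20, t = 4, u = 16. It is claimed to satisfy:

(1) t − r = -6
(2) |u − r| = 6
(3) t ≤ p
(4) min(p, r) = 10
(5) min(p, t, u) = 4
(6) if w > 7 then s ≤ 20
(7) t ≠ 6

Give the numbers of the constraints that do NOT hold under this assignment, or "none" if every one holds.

(1) t − r = 4 − 10 = -6 — holds.
(2) |16 − 10| = 6 — holds.
(3) t = 4, p = 16; 4 ≤ 16 — holds.
(4) min(16, 10) = 10 — holds.
(5) min(16, 4, 16) = 4 — holds.
(6) w = 9 > 7, so we need s ≤ 20; s = 20 ≤ 20 — holds.
(7) t = 4, and 4 ≠ 6 — holds.

All constraints are satisfied.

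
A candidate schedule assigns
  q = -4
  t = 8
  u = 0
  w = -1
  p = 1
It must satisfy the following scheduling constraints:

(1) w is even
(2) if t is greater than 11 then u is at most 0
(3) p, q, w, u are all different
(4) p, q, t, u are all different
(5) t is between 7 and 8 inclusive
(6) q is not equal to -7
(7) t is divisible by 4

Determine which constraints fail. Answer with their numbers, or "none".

Constraint 1 is violated.

(1) w = -1 is odd — does not hold.
(2) t = 8, not > 11; antecedent false, conditional vacuously true — holds.
(3) values 1, -4, -1, 0 are pairwise distinct — holds.
(4) values 1, -4, 8, 0 are pairwise distinct — holds.
(5) t = 8 lies in [7, 8] — holds.
(6) q = -4, and -4 ≠ -7 — holds.
(7) 8 / 4 = 2, so 4 divides 8 — holds.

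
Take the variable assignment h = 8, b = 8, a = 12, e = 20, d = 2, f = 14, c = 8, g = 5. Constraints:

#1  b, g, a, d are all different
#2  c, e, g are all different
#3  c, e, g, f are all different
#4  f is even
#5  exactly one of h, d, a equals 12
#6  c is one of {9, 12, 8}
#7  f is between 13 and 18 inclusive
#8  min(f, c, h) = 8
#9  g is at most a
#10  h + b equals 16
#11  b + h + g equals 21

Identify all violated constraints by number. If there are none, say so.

#1 values 8, 5, 12, 2 are pairwise distinct  yes
#2 values 8, 20, 5 are pairwise distinct  yes
#3 values 8, 20, 5, 14 are pairwise distinct  yes
#4 f = 14 is even  yes
#5 h=8, d=2, a=12; 1 of them equals 12  yes
#6 c = 8 is in {9, 12, 8}  yes
#7 f = 14 lies in [13, 18]  yes
#8 min(14, 8, 8) = 8  yes
#9 g = 5, a = 12; 5 ≤ 12  yes
#10 h + b = 8 + 8 = 16  yes
#11 b + h + g = 8 + 8 + 5 = 21  yes

The assignment satisfies every constraint.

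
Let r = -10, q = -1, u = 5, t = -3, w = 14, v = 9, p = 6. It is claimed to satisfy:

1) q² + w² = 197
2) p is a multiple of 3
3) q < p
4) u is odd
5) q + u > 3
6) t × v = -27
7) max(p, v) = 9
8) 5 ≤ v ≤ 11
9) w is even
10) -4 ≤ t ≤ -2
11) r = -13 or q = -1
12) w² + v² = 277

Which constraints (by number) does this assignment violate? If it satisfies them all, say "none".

1) q² + w² = (-1)² + 14² = 1 + 196 = 197  yes
2) 6 / 3 = 2, so 3 divides 6  yes
3) q = -1, p = 6; -1 < 6  yes
4) u = 5 is odd  yes
5) q + u = -1 + 5 = 4; 4 > 3  yes
6) t × v = -3 × 9 = -27  yes
7) max(6, 9) = 9  yes
8) v = 9 lies in [5, 11]  yes
9) w = 14 is even  yes
10) t = -3 lies in [-4, -2]  yes
11) r = -10 ≠ -13, but q = -1 = -1 (second disjunct)  yes
12) w² + v² = 14² + 9² = 196 + 81 = 277  yes

Yes — all constraints hold.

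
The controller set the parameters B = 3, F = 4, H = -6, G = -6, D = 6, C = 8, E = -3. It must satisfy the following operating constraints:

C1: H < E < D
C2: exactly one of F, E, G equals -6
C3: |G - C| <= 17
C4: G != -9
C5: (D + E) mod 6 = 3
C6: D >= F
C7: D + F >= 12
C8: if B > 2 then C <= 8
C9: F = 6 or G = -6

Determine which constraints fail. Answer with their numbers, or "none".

No — constraint 7 is not satisfied.

C1: values -6 < -3 < 6 — satisfied.
C2: F=4, E=-3, G=-6; 1 of them equals -6 — satisfied.
C3: |-6 - 8| = 14; 14 ≤ 17 — satisfied.
C4: G = -6, and -6 ≠ -9 — satisfied.
C5: D + E = 3; 3 mod 6 = 3 — satisfied.
C6: D = 6, F = 4; 6 ≥ 4 — satisfied.
C7: D + F = 6 + 4 = 10; 10 < 12, bound 12 not met — violated.
C8: B = 3 > 2, so we need C ≤ 8; C = 8 ≤ 8 — satisfied.
C9: F = 4 ≠ 6, but G = -6 = -6 (second disjunct) — satisfied.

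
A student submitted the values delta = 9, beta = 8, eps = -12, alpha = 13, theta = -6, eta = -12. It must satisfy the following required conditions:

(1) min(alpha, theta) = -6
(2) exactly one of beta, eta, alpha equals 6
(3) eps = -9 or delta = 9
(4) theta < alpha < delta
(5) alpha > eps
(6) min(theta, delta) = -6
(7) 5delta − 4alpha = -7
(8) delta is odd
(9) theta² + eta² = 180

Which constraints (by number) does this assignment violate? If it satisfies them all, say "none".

Constraints 2, 4 do not hold.

(1) min(13, -6) = -6  OK
(2) beta=8, eta=-12, alpha=13; 0 of them equal 6, not exactly one  FAIL
(3) eps = -12 ≠ -9, but delta = 9 = 9 (second disjunct)  OK
(4) values -6, 13, 9; alpha = 13 is not < delta = 9  FAIL
(5) alpha = 13, eps = -12; 13 > -12  OK
(6) min(-6, 9) = -6  OK
(7) 5delta − 4alpha = 5(9) − 4(13) = -7  OK
(8) delta = 9 is odd  OK
(9) theta² + eta² = (-6)² + (-12)² = 36 + 144 = 180  OK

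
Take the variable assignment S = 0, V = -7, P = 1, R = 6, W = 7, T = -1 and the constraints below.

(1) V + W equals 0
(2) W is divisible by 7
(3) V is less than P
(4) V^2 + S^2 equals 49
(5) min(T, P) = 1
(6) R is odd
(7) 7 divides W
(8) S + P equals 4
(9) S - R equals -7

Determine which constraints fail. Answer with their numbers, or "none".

(1) V + W = -7 + 7 = 0  holds
(2) 7 / 7 = 1, so 7 divides 7  holds
(3) V = -7, P = 1; -7 < 1  holds
(4) V^2 + S^2 = (-7)^2 + 0^2 = 49 + 0 = 49  holds
(5) min(-1, 1) = -1, not 1  fails
(6) R = 6 is even  fails
(7) 7 / 7 = 1, so 7 divides 7  holds
(8) S + P = 0 + 1 = 1, not 4  fails
(9) S - R = 0 - 6 = -6, not -7  fails

No — constraints 5, 6, 8, and 9 are not satisfied.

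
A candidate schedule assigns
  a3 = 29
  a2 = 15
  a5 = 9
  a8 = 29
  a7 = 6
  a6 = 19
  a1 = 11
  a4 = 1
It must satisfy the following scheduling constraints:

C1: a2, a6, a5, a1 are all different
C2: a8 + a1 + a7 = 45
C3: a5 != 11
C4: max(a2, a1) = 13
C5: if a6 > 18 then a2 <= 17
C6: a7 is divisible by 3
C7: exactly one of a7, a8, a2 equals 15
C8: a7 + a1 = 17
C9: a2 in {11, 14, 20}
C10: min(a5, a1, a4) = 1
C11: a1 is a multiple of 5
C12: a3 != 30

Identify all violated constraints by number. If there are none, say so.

No — constraints 2, 4, 9, 11 are not satisfied.

C1: values 15, 19, 9, 11 are pairwise distinct — holds.
C2: a8 + a1 + a7 = 29 + 11 + 6 = 46, not 45 — does not hold.
C3: a5 = 9, and 9 ≠ 11 — holds.
C4: max(15, 11) = 15, not 13 — does not hold.
C5: a6 = 19 > 18, so we need a2 ≤ 17; a2 = 15 ≤ 17 — holds.
C6: 6 / 3 = 2, so 3 divides 6 — holds.
C7: a7=6, a8=29, a2=15; 1 of them equals 15 — holds.
C8: a7 + a1 = 6 + 11 = 17 — holds.
C9: a2 = 15 is not in {11, 14, 20} — does not hold.
C10: min(9, 11, 1) = 1 — holds.
C11: 11 = 5*2 + 1, so 5 does not divide 11 — does not hold.
C12: a3 = 29, and 29 ≠ 30 — holds.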